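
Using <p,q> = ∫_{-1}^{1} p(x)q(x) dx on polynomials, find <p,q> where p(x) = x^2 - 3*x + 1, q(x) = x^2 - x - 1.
<p,q> = 2/5

Expand the product: p(x)·q(x) = x^4 - 4*x^3 + 3*x^2 + 2*x - 1.
∫_{-1}^{1} of each monomial x^k gives [2/(k+1) if k even, 0 if k odd]. Integrating term-by-term (or equivalently evaluating the antiderivative F(x) = x^5/5 - x^4 + x^3 + x^2 - x at the endpoints):
  F(1) − F(−1) = 1/5 − (-1/5) = 2/5.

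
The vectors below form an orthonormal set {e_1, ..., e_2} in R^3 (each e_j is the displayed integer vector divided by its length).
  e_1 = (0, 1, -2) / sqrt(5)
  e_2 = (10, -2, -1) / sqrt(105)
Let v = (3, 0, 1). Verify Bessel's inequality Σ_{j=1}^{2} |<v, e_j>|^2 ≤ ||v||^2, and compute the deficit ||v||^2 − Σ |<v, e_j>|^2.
Σ |<v, e_j>|^2 = 185/21; ||v||^2 = 10; deficit = 25/21

Write each e_j = u_j / sqrt(<u_j, u_j>) where u_j is the displayed integer vector. Then <v, e_j> = <v, u_j> / sqrt(<u_j, u_j>), so |<v, e_j>|^2 = <v, u_j>^2 / <u_j, u_j>.
Coefficients: <v, e_1> = -2/sqrt(5), <v, e_2> = 29/sqrt(105).
Square and sum: Σ |<v, e_j>|^2 = 185/21.
Compute ||v||^2 = v·v = 10.
Deficit = 10 − 185/21 = 25/21 ≥ 0, confirming Bessel's inequality. (The deficit equals ||v − Σ <v,e_j> e_j||^2, the squared distance from v to span{e_j}.)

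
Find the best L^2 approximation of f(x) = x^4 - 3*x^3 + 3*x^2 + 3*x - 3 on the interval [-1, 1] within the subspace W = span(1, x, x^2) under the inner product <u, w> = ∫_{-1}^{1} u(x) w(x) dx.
g(x) = 27*x^2/7 + 6*x/5 - 108/35

The best approximation g ∈ W is the orthogonal projection of f onto W. Writing g = a_0 + a_1 x + a_2 x^2, the coefficients solve the normal equations G · a = b where
  G_{ij} = <φ_i, φ_j> and b_i = <f, φ_i>, with φ_0 = 1, φ_1 = x, φ_2 = x^2.
G =
  [2, 0, 2/3]
  [0, 2/3, 0]
  [2/3, 0, 2/5],
b = (-18/5, 4/5, -18/35).
Solving gives a_0 = -108/35, a_1 = 6/5, a_2 = 27/7, so
  g(x) = 27*x^2/7 + 6*x/5 - 108/35.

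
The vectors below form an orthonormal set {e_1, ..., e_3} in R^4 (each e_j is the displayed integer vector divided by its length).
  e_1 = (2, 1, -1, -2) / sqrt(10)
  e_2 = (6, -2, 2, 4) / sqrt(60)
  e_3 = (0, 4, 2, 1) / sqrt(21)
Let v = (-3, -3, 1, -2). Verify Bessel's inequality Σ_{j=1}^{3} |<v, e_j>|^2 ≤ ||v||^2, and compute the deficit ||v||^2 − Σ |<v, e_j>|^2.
Σ |<v, e_j>|^2 = 111/7; ||v||^2 = 23; deficit = 50/7

Write each e_j = u_j / sqrt(<u_j, u_j>) where u_j is the displayed integer vector. Then <v, e_j> = <v, u_j> / sqrt(<u_j, u_j>), so |<v, e_j>|^2 = <v, u_j>^2 / <u_j, u_j>.
Coefficients: <v, e_1> = -6/sqrt(10), <v, e_2> = -18/sqrt(60), <v, e_3> = -12/sqrt(21).
Square and sum: Σ |<v, e_j>|^2 = 111/7.
Compute ||v||^2 = v·v = 23.
Deficit = 23 − 111/7 = 50/7 ≥ 0, confirming Bessel's inequality. (The deficit equals ||v − Σ <v,e_j> e_j||^2, the squared distance from v to span{e_j}.)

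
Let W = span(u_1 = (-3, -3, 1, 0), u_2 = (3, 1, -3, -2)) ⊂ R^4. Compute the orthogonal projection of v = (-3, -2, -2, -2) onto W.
proj_W(v) = (-81/53, -169/53, -61/53, -88/53)

Set up U = [u_1 | ... | u_2] ∈ R^(4×2). The projector onto W = col(U) is P = U (U^T U)^(-1) U^T.
Compute U^T U =
  [19, -15]
  [-15, 23],
and U^T v = (13, -1).
Solve U^T U · c = U^T v for the coefficients: c = (71/53, 44/53). The projection is proj_W(v) = U c.
Check: (v - proj_W(v)) · u_1 = 0  (should be 0).
Check: (v - proj_W(v)) · u_2 = 0  (should be 0).
Result: proj_W(v) = (-81/53, -169/53, -61/53, -88/53).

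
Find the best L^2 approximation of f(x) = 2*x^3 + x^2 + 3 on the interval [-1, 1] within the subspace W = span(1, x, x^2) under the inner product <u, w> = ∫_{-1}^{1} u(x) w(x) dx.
g(x) = x^2 + 6*x/5 + 3

The best approximation g ∈ W is the orthogonal projection of f onto W. Writing g = a_0 + a_1 x + a_2 x^2, the coefficients solve the normal equations G · a = b where
  G_{ij} = <φ_i, φ_j> and b_i = <f, φ_i>, with φ_0 = 1, φ_1 = x, φ_2 = x^2.
G =
  [2, 0, 2/3]
  [0, 2/3, 0]
  [2/3, 0, 2/5],
b = (20/3, 4/5, 12/5).
Solving gives a_0 = 3, a_1 = 6/5, a_2 = 1, so
  g(x) = x^2 + 6*x/5 + 3.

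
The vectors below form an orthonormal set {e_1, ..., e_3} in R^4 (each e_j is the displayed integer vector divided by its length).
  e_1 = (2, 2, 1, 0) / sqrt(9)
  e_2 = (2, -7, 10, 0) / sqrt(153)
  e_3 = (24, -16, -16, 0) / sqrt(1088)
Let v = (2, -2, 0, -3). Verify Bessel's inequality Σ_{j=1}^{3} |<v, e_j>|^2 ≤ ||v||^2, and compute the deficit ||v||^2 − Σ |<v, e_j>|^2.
Σ |<v, e_j>|^2 = 8; ||v||^2 = 17; deficit = 9

Write each e_j = u_j / sqrt(<u_j, u_j>) where u_j is the displayed integer vector. Then <v, e_j> = <v, u_j> / sqrt(<u_j, u_j>), so |<v, e_j>|^2 = <v, u_j>^2 / <u_j, u_j>.
Coefficients: <v, e_1> = 0/sqrt(9), <v, e_2> = 18/sqrt(153), <v, e_3> = 80/sqrt(1088).
Square and sum: Σ |<v, e_j>|^2 = 8.
Compute ||v||^2 = v·v = 17.
Deficit = 17 − 8 = 9 ≥ 0, confirming Bessel's inequality. (The deficit equals ||v − Σ <v,e_j> e_j||^2, the squared distance from v to span{e_j}.)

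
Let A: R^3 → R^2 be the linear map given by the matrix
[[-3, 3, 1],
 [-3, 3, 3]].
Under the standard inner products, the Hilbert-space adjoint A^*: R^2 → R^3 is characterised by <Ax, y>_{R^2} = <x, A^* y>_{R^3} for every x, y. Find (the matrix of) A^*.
A^* = A^T =
[[-3, -3],
 [3, 3],
 [1, 3]]

For real matrices with standard dot products, the defining identity <Ax, y> = <x, A^* y> gives (Ax)^T y = x^T (A^*) y, i.e. x^T A^T y = x^T (A^*) y. Since this holds for all x, y, we must have A^* = A^T. Therefore
A^* =
[[-3, -3],
 [3, 3],
 [1, 3]].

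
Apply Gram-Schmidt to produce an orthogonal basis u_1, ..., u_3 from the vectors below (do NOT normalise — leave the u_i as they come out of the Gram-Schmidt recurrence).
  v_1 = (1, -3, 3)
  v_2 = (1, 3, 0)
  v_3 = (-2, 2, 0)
Orthogonal basis:
  u_1 = (1, -3, 3)
  u_2 = (27/19, 33/19, 24/19)
  u_3 = (-12/7, 4/7, 8/7)

Apply the Gram-Schmidt recurrence
  u_1 = v_1
  u_i = v_i − Σ_{j<i} ((v_i · u_j) / (u_j · u_j)) · u_j.

Step by step this gives:
  u_1 = (1, -3, 3)
  u_2 = (27/19, 33/19, 24/19)
  u_3 = (-12/7, 4/7, 8/7)

Orthogonality check:
  u_2 · u_1 = 0 (should be 0)
  u_3 · u_1 = 0 (should be 0)
  u_3 · u_2 = 0 (should be 0)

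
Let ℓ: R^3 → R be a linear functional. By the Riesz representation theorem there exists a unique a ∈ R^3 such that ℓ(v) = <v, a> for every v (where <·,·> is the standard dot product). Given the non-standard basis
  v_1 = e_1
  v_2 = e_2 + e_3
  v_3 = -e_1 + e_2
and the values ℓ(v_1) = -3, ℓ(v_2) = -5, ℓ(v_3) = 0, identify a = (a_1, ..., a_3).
a = (-3, -3, -2)

Write a = (a_1, ..., a_3) in the standard basis. For each basis vector v_i, ℓ(v_i) = <v_i, a> is a linear equation in the a_j's. Collect the n equations into a matrix system V a = ℓ, where row i of V is v_i (expressed in the standard basis). Since V is invertible (lower-triangular with 1s on the diagonal, up to permutation), solve by back-substitution:
  V =
[[1, 0, 0],
 [0, 1, 1],
 [-1, 1, 0]]
  V a = (-3, -5, 0)
Solving gives a = (-3, -3, -2).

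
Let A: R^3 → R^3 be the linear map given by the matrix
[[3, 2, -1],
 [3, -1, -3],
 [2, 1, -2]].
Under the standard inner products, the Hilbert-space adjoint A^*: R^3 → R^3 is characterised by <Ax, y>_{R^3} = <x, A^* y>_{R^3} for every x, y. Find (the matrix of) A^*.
A^* = A^T =
[[3, 3, 2],
 [2, -1, 1],
 [-1, -3, -2]]

For real matrices with standard dot products, the defining identity <Ax, y> = <x, A^* y> gives (Ax)^T y = x^T (A^*) y, i.e. x^T A^T y = x^T (A^*) y. Since this holds for all x, y, we must have A^* = A^T. Therefore
A^* =
[[3, 3, 2],
 [2, -1, 1],
 [-1, -3, -2]].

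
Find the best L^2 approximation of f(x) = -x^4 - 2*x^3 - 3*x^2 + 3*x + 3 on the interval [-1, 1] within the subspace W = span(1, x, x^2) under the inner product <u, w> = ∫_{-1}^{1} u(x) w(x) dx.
g(x) = -27*x^2/7 + 9*x/5 + 108/35

The best approximation g ∈ W is the orthogonal projection of f onto W. Writing g = a_0 + a_1 x + a_2 x^2, the coefficients solve the normal equations G · a = b where
  G_{ij} = <φ_i, φ_j> and b_i = <f, φ_i>, with φ_0 = 1, φ_1 = x, φ_2 = x^2.
G =
  [2, 0, 2/3]
  [0, 2/3, 0]
  [2/3, 0, 2/5],
b = (18/5, 6/5, 18/35).
Solving gives a_0 = 108/35, a_1 = 9/5, a_2 = -27/7, so
  g(x) = -27*x^2/7 + 9*x/5 + 108/35.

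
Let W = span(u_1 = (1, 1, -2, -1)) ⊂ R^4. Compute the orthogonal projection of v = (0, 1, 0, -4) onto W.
proj_W(v) = (5/7, 5/7, -10/7, -5/7)

Set up U = [u_1 | ... | u_1] ∈ R^(4×1). The projector onto W = col(U) is P = U (U^T U)^(-1) U^T.
Compute U^T U =
  [7],
and U^T v = (5).
Solve U^T U · c = U^T v for the coefficients: c = (5/7). The projection is proj_W(v) = U c.
Check: (v - proj_W(v)) · u_1 = 0  (should be 0).
Result: proj_W(v) = (5/7, 5/7, -10/7, -5/7).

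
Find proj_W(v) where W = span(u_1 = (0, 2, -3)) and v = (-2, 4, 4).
proj_W(v) = (0, -8/13, 12/13)

Set up U = [u_1 | ... | u_1] ∈ R^(3×1). The projector onto W = col(U) is P = U (U^T U)^(-1) U^T.
Compute U^T U =
  [13],
and U^T v = (-4).
Solve U^T U · c = U^T v for the coefficients: c = (-4/13). The projection is proj_W(v) = U c.
Check: (v - proj_W(v)) · u_1 = 0  (should be 0).
Result: proj_W(v) = (0, -8/13, 12/13).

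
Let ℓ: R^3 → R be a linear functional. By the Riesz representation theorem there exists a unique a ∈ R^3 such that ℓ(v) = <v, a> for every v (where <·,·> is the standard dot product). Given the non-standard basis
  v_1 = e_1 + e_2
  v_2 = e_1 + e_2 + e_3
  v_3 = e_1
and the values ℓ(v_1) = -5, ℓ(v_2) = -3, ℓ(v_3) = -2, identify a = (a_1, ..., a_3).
a = (-2, -3, 2)

Write a = (a_1, ..., a_3) in the standard basis. For each basis vector v_i, ℓ(v_i) = <v_i, a> is a linear equation in the a_j's. Collect the n equations into a matrix system V a = ℓ, where row i of V is v_i (expressed in the standard basis). Since V is invertible (lower-triangular with 1s on the diagonal, up to permutation), solve by back-substitution:
  V =
[[1, 1, 0],
 [1, 1, 1],
 [1, 0, 0]]
  V a = (-5, -3, -2)
Solving gives a = (-2, -3, 2).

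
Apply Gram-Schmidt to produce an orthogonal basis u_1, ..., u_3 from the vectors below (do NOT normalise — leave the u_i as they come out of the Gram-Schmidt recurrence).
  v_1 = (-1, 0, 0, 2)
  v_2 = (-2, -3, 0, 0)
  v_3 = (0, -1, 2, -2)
Orthogonal basis:
  u_1 = (-1, 0, 0, 2)
  u_2 = (-8/5, -3, 0, -4/5)
  u_3 = (-12/61, 8/61, 2, -6/61)

Apply the Gram-Schmidt recurrence
  u_1 = v_1
  u_i = v_i − Σ_{j<i} ((v_i · u_j) / (u_j · u_j)) · u_j.

Step by step this gives:
  u_1 = (-1, 0, 0, 2)
  u_2 = (-8/5, -3, 0, -4/5)
  u_3 = (-12/61, 8/61, 2, -6/61)

Orthogonality check:
  u_2 · u_1 = 0 (should be 0)
  u_3 · u_1 = 0 (should be 0)
  u_3 · u_2 = 0 (should be 0)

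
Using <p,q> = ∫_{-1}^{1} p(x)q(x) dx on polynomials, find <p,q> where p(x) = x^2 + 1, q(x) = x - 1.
<p,q> = -8/3

Expand the product: p(x)·q(x) = x^3 - x^2 + x - 1.
∫_{-1}^{1} of each monomial x^k gives [2/(k+1) if k even, 0 if k odd]. Integrating term-by-term (or equivalently evaluating the antiderivative F(x) = x^4/4 - x^3/3 + x^2/2 - x at the endpoints):
  F(1) − F(−1) = -7/12 − (25/12) = -8/3.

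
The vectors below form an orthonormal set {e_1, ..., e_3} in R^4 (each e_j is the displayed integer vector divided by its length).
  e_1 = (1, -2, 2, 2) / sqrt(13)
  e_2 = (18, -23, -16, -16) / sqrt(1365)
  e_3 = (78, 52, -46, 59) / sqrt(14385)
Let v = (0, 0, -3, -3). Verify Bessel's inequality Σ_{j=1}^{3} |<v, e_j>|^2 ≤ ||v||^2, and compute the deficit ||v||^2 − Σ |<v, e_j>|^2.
Σ |<v, e_j>|^2 = 2457/137; ||v||^2 = 18; deficit = 9/137

Write each e_j = u_j / sqrt(<u_j, u_j>) where u_j is the displayed integer vector. Then <v, e_j> = <v, u_j> / sqrt(<u_j, u_j>), so |<v, e_j>|^2 = <v, u_j>^2 / <u_j, u_j>.
Coefficients: <v, e_1> = -12/sqrt(13), <v, e_2> = 96/sqrt(1365), <v, e_3> = -39/sqrt(14385).
Square and sum: Σ |<v, e_j>|^2 = 2457/137.
Compute ||v||^2 = v·v = 18.
Deficit = 18 − 2457/137 = 9/137 ≥ 0, confirming Bessel's inequality. (The deficit equals ||v − Σ <v,e_j> e_j||^2, the squared distance from v to span{e_j}.)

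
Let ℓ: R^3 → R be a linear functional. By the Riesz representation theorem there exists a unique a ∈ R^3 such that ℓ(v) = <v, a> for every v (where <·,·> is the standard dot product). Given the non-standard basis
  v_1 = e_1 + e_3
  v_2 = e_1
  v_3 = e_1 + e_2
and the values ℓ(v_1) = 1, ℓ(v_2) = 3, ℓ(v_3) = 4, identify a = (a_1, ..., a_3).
a = (3, 1, -2)

Write a = (a_1, ..., a_3) in the standard basis. For each basis vector v_i, ℓ(v_i) = <v_i, a> is a linear equation in the a_j's. Collect the n equations into a matrix system V a = ℓ, where row i of V is v_i (expressed in the standard basis). Since V is invertible (lower-triangular with 1s on the diagonal, up to permutation), solve by back-substitution:
  V =
[[1, 0, 1],
 [1, 0, 0],
 [1, 1, 0]]
  V a = (1, 3, 4)
Solving gives a = (3, 1, -2).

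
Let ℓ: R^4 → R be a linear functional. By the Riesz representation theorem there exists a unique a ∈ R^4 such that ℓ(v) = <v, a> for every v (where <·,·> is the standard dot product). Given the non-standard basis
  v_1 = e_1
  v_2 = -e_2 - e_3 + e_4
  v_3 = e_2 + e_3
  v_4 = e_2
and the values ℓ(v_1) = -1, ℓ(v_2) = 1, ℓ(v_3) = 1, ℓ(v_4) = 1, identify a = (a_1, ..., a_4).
a = (-1, 1, 0, 2)

Write a = (a_1, ..., a_4) in the standard basis. For each basis vector v_i, ℓ(v_i) = <v_i, a> is a linear equation in the a_j's. Collect the n equations into a matrix system V a = ℓ, where row i of V is v_i (expressed in the standard basis). Since V is invertible (lower-triangular with 1s on the diagonal, up to permutation), solve by back-substitution:
  V =
[[1, 0, 0, 0],
 [0, -1, -1, 1],
 [0, 1, 1, 0],
 [0, 1, 0, 0]]
  V a = (-1, 1, 1, 1)
Solving gives a = (-1, 1, 0, 2).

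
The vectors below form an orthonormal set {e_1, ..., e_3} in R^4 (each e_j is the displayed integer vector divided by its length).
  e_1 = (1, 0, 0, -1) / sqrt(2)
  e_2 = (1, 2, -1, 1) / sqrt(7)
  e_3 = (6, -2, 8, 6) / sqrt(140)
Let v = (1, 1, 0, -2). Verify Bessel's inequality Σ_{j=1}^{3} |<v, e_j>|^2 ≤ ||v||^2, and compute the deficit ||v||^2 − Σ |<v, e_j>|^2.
Σ |<v, e_j>|^2 = 51/10; ||v||^2 = 6; deficit = 9/10

Write each e_j = u_j / sqrt(<u_j, u_j>) where u_j is the displayed integer vector. Then <v, e_j> = <v, u_j> / sqrt(<u_j, u_j>), so |<v, e_j>|^2 = <v, u_j>^2 / <u_j, u_j>.
Coefficients: <v, e_1> = 3/sqrt(2), <v, e_2> = 1/sqrt(7), <v, e_3> = -8/sqrt(140).
Square and sum: Σ |<v, e_j>|^2 = 51/10.
Compute ||v||^2 = v·v = 6.
Deficit = 6 − 51/10 = 9/10 ≥ 0, confirming Bessel's inequality. (The deficit equals ||v − Σ <v,e_j> e_j||^2, the squared distance from v to span{e_j}.)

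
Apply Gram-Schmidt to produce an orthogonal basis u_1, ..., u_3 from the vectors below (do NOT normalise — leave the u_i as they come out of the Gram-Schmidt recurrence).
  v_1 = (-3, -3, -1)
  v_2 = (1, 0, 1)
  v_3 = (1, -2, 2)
Orthogonal basis:
  u_1 = (-3, -3, -1)
  u_2 = (7/19, -12/19, 15/19)
  u_3 = (3/22, -1/11, -3/22)

Apply the Gram-Schmidt recurrence
  u_1 = v_1
  u_i = v_i − Σ_{j<i} ((v_i · u_j) / (u_j · u_j)) · u_j.

Step by step this gives:
  u_1 = (-3, -3, -1)
  u_2 = (7/19, -12/19, 15/19)
  u_3 = (3/22, -1/11, -3/22)

Orthogonality check:
  u_2 · u_1 = 0 (should be 0)
  u_3 · u_1 = 0 (should be 0)
  u_3 · u_2 = 0 (should be 0)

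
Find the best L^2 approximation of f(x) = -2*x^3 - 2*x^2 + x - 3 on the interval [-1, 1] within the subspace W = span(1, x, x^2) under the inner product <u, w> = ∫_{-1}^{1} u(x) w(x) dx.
g(x) = -2*x^2 - x/5 - 3

The best approximation g ∈ W is the orthogonal projection of f onto W. Writing g = a_0 + a_1 x + a_2 x^2, the coefficients solve the normal equations G · a = b where
  G_{ij} = <φ_i, φ_j> and b_i = <f, φ_i>, with φ_0 = 1, φ_1 = x, φ_2 = x^2.
G =
  [2, 0, 2/3]
  [0, 2/3, 0]
  [2/3, 0, 2/5],
b = (-22/3, -2/15, -14/5).
Solving gives a_0 = -3, a_1 = -1/5, a_2 = -2, so
  g(x) = -2*x^2 - x/5 - 3.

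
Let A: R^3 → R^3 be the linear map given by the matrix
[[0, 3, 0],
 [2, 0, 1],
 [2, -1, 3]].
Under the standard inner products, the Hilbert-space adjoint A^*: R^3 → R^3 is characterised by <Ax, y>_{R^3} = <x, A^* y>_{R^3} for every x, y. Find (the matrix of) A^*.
A^* = A^T =
[[0, 2, 2],
 [3, 0, -1],
 [0, 1, 3]]

For real matrices with standard dot products, the defining identity <Ax, y> = <x, A^* y> gives (Ax)^T y = x^T (A^*) y, i.e. x^T A^T y = x^T (A^*) y. Since this holds for all x, y, we must have A^* = A^T. Therefore
A^* =
[[0, 2, 2],
 [3, 0, -1],
 [0, 1, 3]].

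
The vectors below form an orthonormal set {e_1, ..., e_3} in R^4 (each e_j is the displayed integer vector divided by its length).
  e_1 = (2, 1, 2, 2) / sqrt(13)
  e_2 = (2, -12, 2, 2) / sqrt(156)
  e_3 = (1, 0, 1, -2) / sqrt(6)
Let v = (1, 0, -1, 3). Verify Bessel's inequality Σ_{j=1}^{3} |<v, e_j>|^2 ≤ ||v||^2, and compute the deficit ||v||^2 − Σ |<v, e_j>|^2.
Σ |<v, e_j>|^2 = 9; ||v||^2 = 11; deficit = 2

Write each e_j = u_j / sqrt(<u_j, u_j>) where u_j is the displayed integer vector. Then <v, e_j> = <v, u_j> / sqrt(<u_j, u_j>), so |<v, e_j>|^2 = <v, u_j>^2 / <u_j, u_j>.
Coefficients: <v, e_1> = 6/sqrt(13), <v, e_2> = 6/sqrt(156), <v, e_3> = -6/sqrt(6).
Square and sum: Σ |<v, e_j>|^2 = 9.
Compute ||v||^2 = v·v = 11.
Deficit = 11 − 9 = 2 ≥ 0, confirming Bessel's inequality. (The deficit equals ||v − Σ <v,e_j> e_j||^2, the squared distance from v to span{e_j}.)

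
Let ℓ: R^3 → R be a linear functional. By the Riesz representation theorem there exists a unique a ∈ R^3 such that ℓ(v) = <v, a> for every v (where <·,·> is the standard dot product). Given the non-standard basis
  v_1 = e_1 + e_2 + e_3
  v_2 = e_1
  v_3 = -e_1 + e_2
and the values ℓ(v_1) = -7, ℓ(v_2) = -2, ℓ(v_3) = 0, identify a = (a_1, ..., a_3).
a = (-2, -2, -3)

Write a = (a_1, ..., a_3) in the standard basis. For each basis vector v_i, ℓ(v_i) = <v_i, a> is a linear equation in the a_j's. Collect the n equations into a matrix system V a = ℓ, where row i of V is v_i (expressed in the standard basis). Since V is invertible (lower-triangular with 1s on the diagonal, up to permutation), solve by back-substitution:
  V =
[[1, 1, 1],
 [1, 0, 0],
 [-1, 1, 0]]
  V a = (-7, -2, 0)
Solving gives a = (-2, -2, -3).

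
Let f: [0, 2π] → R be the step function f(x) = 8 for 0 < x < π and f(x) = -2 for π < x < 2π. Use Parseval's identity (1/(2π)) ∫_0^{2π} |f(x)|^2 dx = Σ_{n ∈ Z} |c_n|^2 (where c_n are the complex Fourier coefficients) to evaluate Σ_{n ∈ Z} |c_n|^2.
Σ |c_n|^2 = 34

Parseval equates the L^2 energy of f (normalised by 1/(2π)) with the ℓ^2 sum of its Fourier coefficients: (1/(2π)) ∫_0^{2π} |f|^2 = Σ |c_n|^2.
Compute the left side: (1/(2π)) [∫_0^π 8^2 dx + ∫_π^{2π} (-2)^2 dx] = (1/(2π)) · (64π + 4π) = (64 + 4)/2 = 34.
So Σ_{n ∈ Z} |c_n|^2 = 34.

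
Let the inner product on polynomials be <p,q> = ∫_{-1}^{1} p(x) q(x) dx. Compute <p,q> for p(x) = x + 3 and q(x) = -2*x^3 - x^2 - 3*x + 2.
<p,q> = 36/5

Expand the product: p(x)·q(x) = -2*x^4 - 7*x^3 - 6*x^2 - 7*x + 6.
∫_{-1}^{1} of each monomial x^k gives [2/(k+1) if k even, 0 if k odd]. Integrating term-by-term (or equivalently evaluating the antiderivative F(x) = -2*x^5/5 - 7*x^4/4 - 2*x^3 - 7*x^2/2 + 6*x at the endpoints):
  F(1) − F(−1) = -33/20 − (-177/20) = 36/5.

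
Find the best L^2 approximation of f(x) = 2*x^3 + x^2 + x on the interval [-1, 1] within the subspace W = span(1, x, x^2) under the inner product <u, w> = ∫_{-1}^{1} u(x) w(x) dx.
g(x) = x^2 + 11*x/5

The best approximation g ∈ W is the orthogonal projection of f onto W. Writing g = a_0 + a_1 x + a_2 x^2, the coefficients solve the normal equations G · a = b where
  G_{ij} = <φ_i, φ_j> and b_i = <f, φ_i>, with φ_0 = 1, φ_1 = x, φ_2 = x^2.
G =
  [2, 0, 2/3]
  [0, 2/3, 0]
  [2/3, 0, 2/5],
b = (2/3, 22/15, 2/5).
Solving gives a_0 = 0, a_1 = 11/5, a_2 = 1, so
  g(x) = x^2 + 11*x/5.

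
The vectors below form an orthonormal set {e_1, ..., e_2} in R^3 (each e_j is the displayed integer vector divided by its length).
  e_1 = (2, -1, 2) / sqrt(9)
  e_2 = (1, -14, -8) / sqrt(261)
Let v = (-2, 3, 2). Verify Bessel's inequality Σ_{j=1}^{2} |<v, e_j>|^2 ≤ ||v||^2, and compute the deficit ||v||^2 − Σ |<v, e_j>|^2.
Σ |<v, e_j>|^2 = 429/29; ||v||^2 = 17; deficit = 64/29

Write each e_j = u_j / sqrt(<u_j, u_j>) where u_j is the displayed integer vector. Then <v, e_j> = <v, u_j> / sqrt(<u_j, u_j>), so |<v, e_j>|^2 = <v, u_j>^2 / <u_j, u_j>.
Coefficients: <v, e_1> = -3/sqrt(9), <v, e_2> = -60/sqrt(261).
Square and sum: Σ |<v, e_j>|^2 = 429/29.
Compute ||v||^2 = v·v = 17.
Deficit = 17 − 429/29 = 64/29 ≥ 0, confirming Bessel's inequality. (The deficit equals ||v − Σ <v,e_j> e_j||^2, the squared distance from v to span{e_j}.)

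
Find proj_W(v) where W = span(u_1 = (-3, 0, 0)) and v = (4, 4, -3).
proj_W(v) = (4, 0, 0)

Set up U = [u_1 | ... | u_1] ∈ R^(3×1). The projector onto W = col(U) is P = U (U^T U)^(-1) U^T.
Compute U^T U =
  [9],
and U^T v = (-12).
Solve U^T U · c = U^T v for the coefficients: c = (-4/3). The projection is proj_W(v) = U c.
Check: (v - proj_W(v)) · u_1 = 0  (should be 0).
Result: proj_W(v) = (4, 0, 0).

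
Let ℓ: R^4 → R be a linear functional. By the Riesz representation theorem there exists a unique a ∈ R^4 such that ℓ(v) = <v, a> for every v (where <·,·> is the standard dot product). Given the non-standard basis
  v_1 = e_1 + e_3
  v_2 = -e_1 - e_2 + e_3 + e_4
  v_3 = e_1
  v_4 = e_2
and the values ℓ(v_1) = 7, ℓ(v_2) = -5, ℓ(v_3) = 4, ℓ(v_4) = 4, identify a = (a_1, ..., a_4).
a = (4, 4, 3, 0)

Write a = (a_1, ..., a_4) in the standard basis. For each basis vector v_i, ℓ(v_i) = <v_i, a> is a linear equation in the a_j's. Collect the n equations into a matrix system V a = ℓ, where row i of V is v_i (expressed in the standard basis). Since V is invertible (lower-triangular with 1s on the diagonal, up to permutation), solve by back-substitution:
  V =
[[1, 0, 1, 0],
 [-1, -1, 1, 1],
 [1, 0, 0, 0],
 [0, 1, 0, 0]]
  V a = (7, -5, 4, 4)
Solving gives a = (4, 4, 3, 0).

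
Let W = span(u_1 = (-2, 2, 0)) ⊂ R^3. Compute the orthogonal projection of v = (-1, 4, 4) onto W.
proj_W(v) = (-5/2, 5/2, 0)

Set up U = [u_1 | ... | u_1] ∈ R^(3×1). The projector onto W = col(U) is P = U (U^T U)^(-1) U^T.
Compute U^T U =
  [8],
and U^T v = (10).
Solve U^T U · c = U^T v for the coefficients: c = (5/4). The projection is proj_W(v) = U c.
Check: (v - proj_W(v)) · u_1 = 0  (should be 0).
Result: proj_W(v) = (-5/2, 5/2, 0).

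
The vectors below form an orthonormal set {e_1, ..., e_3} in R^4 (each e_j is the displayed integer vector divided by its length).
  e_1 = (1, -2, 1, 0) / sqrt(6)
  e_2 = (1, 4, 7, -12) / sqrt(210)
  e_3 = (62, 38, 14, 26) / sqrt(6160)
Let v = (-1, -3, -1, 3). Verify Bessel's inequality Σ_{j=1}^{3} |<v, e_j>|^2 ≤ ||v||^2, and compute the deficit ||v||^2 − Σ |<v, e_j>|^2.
Σ |<v, e_j>|^2 = 216/11; ||v||^2 = 20; deficit = 4/11

Write each e_j = u_j / sqrt(<u_j, u_j>) where u_j is the displayed integer vector. Then <v, e_j> = <v, u_j> / sqrt(<u_j, u_j>), so |<v, e_j>|^2 = <v, u_j>^2 / <u_j, u_j>.
Coefficients: <v, e_1> = 4/sqrt(6), <v, e_2> = -56/sqrt(210), <v, e_3> = -112/sqrt(6160).
Square and sum: Σ |<v, e_j>|^2 = 216/11.
Compute ||v||^2 = v·v = 20.
Deficit = 20 − 216/11 = 4/11 ≥ 0, confirming Bessel's inequality. (The deficit equals ||v − Σ <v,e_j> e_j||^2, the squared distance from v to span{e_j}.)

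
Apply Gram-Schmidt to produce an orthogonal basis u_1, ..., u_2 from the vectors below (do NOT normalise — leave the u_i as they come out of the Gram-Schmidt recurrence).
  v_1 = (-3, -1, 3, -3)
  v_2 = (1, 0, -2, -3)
Orthogonal basis:
  u_1 = (-3, -1, 3, -3)
  u_2 = (1, 0, -2, -3)

Apply the Gram-Schmidt recurrence
  u_1 = v_1
  u_i = v_i − Σ_{j<i} ((v_i · u_j) / (u_j · u_j)) · u_j.

Step by step this gives:
  u_1 = (-3, -1, 3, -3)
  u_2 = (1, 0, -2, -3)

Orthogonality check:
  u_2 · u_1 = 0 (should be 0)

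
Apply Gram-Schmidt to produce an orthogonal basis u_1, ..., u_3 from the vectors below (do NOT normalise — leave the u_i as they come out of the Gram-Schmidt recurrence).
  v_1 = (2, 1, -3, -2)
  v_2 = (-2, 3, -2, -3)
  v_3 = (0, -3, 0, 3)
Orthogonal basis:
  u_1 = (2, 1, -3, -2)
  u_2 = (-29/9, 43/18, -1/6, -16/9)
  u_3 = (-378/347, -330/347, -558/347, 294/347)

Apply the Gram-Schmidt recurrence
  u_1 = v_1
  u_i = v_i − Σ_{j<i} ((v_i · u_j) / (u_j · u_j)) · u_j.

Step by step this gives:
  u_1 = (2, 1, -3, -2)
  u_2 = (-29/9, 43/18, -1/6, -16/9)
  u_3 = (-378/347, -330/347, -558/347, 294/347)

Orthogonality check:
  u_2 · u_1 = 0 (should be 0)
  u_3 · u_1 = 0 (should be 0)
  u_3 · u_2 = 0 (should be 0)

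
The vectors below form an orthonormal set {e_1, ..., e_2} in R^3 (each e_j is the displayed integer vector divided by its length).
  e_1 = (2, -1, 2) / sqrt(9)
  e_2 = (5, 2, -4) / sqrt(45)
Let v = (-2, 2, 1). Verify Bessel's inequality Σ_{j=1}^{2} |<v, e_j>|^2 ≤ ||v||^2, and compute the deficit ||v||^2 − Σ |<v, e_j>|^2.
Σ |<v, e_j>|^2 = 4; ||v||^2 = 9; deficit = 5

Write each e_j = u_j / sqrt(<u_j, u_j>) where u_j is the displayed integer vector. Then <v, e_j> = <v, u_j> / sqrt(<u_j, u_j>), so |<v, e_j>|^2 = <v, u_j>^2 / <u_j, u_j>.
Coefficients: <v, e_1> = -4/sqrt(9), <v, e_2> = -10/sqrt(45).
Square and sum: Σ |<v, e_j>|^2 = 4.
Compute ||v||^2 = v·v = 9.
Deficit = 9 − 4 = 5 ≥ 0, confirming Bessel's inequality. (The deficit equals ||v − Σ <v,e_j> e_j||^2, the squared distance from v to span{e_j}.)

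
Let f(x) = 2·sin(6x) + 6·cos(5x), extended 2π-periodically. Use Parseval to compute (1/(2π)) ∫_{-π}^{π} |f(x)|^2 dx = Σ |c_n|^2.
Σ |c_n|^2 = 20

Expand |f|^2 and use orthogonality of {sin(nx), cos(mx)} on [-π, π]:
  ∫_{-π}^{π} sin(nx)^2 dx = π, ∫ cos(mx)^2 dx = π, and cross terms integrate to 0.
So ∫_{-π}^{π} f(x)^2 dx = 2^2 · π + 6^2 · π = (4 + 36)π.
Divide by 2π: (4 + 36)/2 = 20.
By Parseval, this equals Σ |c_n|^2.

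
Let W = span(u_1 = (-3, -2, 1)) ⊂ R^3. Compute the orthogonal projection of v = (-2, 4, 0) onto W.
proj_W(v) = (3/7, 2/7, -1/7)

Set up U = [u_1 | ... | u_1] ∈ R^(3×1). The projector onto W = col(U) is P = U (U^T U)^(-1) U^T.
Compute U^T U =
  [14],
and U^T v = (-2).
Solve U^T U · c = U^T v for the coefficients: c = (-1/7). The projection is proj_W(v) = U c.
Check: (v - proj_W(v)) · u_1 = 0  (should be 0).
Result: proj_W(v) = (3/7, 2/7, -1/7).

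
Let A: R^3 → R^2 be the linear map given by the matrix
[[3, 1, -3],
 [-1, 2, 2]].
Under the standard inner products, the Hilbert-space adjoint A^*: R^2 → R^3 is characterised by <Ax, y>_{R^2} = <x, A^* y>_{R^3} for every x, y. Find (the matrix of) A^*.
A^* = A^T =
[[3, -1],
 [1, 2],
 [-3, 2]]

For real matrices with standard dot products, the defining identity <Ax, y> = <x, A^* y> gives (Ax)^T y = x^T (A^*) y, i.e. x^T A^T y = x^T (A^*) y. Since this holds for all x, y, we must have A^* = A^T. Therefore
A^* =
[[3, -1],
 [1, 2],
 [-3, 2]].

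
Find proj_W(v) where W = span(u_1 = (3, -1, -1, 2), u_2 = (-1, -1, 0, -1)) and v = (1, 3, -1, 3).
proj_W(v) = (56/29, 84/29, 7/29, 63/29)

Set up U = [u_1 | ... | u_2] ∈ R^(4×2). The projector onto W = col(U) is P = U (U^T U)^(-1) U^T.
Compute U^T U =
  [15, -4]
  [-4, 3],
and U^T v = (7, -7).
Solve U^T U · c = U^T v for the coefficients: c = (-7/29, -77/29). The projection is proj_W(v) = U c.
Check: (v - proj_W(v)) · u_1 = 0  (should be 0).
Check: (v - proj_W(v)) · u_2 = 0  (should be 0).
Result: proj_W(v) = (56/29, 84/29, 7/29, 63/29).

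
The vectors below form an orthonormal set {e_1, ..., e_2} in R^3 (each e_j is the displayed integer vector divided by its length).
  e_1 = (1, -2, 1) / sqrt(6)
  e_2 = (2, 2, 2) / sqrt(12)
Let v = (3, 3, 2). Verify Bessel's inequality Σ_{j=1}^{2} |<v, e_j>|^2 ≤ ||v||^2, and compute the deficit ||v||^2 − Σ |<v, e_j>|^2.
Σ |<v, e_j>|^2 = 43/2; ||v||^2 = 22; deficit = 1/2

Write each e_j = u_j / sqrt(<u_j, u_j>) where u_j is the displayed integer vector. Then <v, e_j> = <v, u_j> / sqrt(<u_j, u_j>), so |<v, e_j>|^2 = <v, u_j>^2 / <u_j, u_j>.
Coefficients: <v, e_1> = -1/sqrt(6), <v, e_2> = 16/sqrt(12).
Square and sum: Σ |<v, e_j>|^2 = 43/2.
Compute ||v||^2 = v·v = 22.
Deficit = 22 − 43/2 = 1/2 ≥ 0, confirming Bessel's inequality. (The deficit equals ||v − Σ <v,e_j> e_j||^2, the squared distance from v to span{e_j}.)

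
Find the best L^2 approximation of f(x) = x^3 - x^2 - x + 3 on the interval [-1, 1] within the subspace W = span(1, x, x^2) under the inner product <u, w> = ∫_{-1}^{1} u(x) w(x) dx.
g(x) = -x^2 - 2*x/5 + 3

The best approximation g ∈ W is the orthogonal projection of f onto W. Writing g = a_0 + a_1 x + a_2 x^2, the coefficients solve the normal equations G · a = b where
  G_{ij} = <φ_i, φ_j> and b_i = <f, φ_i>, with φ_0 = 1, φ_1 = x, φ_2 = x^2.
G =
  [2, 0, 2/3]
  [0, 2/3, 0]
  [2/3, 0, 2/5],
b = (16/3, -4/15, 8/5).
Solving gives a_0 = 3, a_1 = -2/5, a_2 = -1, so
  g(x) = -x^2 - 2*x/5 + 3.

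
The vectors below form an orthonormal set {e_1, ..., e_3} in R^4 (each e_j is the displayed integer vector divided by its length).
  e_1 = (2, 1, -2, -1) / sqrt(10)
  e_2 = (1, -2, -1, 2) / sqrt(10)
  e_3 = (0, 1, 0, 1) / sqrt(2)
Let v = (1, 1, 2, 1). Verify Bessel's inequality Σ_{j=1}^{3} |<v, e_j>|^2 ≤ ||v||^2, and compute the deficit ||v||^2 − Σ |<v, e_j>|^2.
Σ |<v, e_j>|^2 = 5/2; ||v||^2 = 7; deficit = 9/2

Write each e_j = u_j / sqrt(<u_j, u_j>) where u_j is the displayed integer vector. Then <v, e_j> = <v, u_j> / sqrt(<u_j, u_j>), so |<v, e_j>|^2 = <v, u_j>^2 / <u_j, u_j>.
Coefficients: <v, e_1> = -2/sqrt(10), <v, e_2> = -1/sqrt(10), <v, e_3> = 2/sqrt(2).
Square and sum: Σ |<v, e_j>|^2 = 5/2.
Compute ||v||^2 = v·v = 7.
Deficit = 7 − 5/2 = 9/2 ≥ 0, confirming Bessel's inequality. (The deficit equals ||v − Σ <v,e_j> e_j||^2, the squared distance from v to span{e_j}.)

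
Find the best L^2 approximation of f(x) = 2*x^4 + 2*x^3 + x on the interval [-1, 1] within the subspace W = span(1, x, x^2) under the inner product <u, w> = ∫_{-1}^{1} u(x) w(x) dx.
g(x) = 12*x^2/7 + 11*x/5 - 6/35

The best approximation g ∈ W is the orthogonal projection of f onto W. Writing g = a_0 + a_1 x + a_2 x^2, the coefficients solve the normal equations G · a = b where
  G_{ij} = <φ_i, φ_j> and b_i = <f, φ_i>, with φ_0 = 1, φ_1 = x, φ_2 = x^2.
G =
  [2, 0, 2/3]
  [0, 2/3, 0]
  [2/3, 0, 2/5],
b = (4/5, 22/15, 4/7).
Solving gives a_0 = -6/35, a_1 = 11/5, a_2 = 12/7, so
  g(x) = 12*x^2/7 + 11*x/5 - 6/35.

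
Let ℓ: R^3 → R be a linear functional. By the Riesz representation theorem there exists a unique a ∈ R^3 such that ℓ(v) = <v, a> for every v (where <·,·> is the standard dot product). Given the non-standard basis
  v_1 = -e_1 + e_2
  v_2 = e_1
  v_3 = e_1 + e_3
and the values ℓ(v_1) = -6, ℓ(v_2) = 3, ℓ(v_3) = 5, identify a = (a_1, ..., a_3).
a = (3, -3, 2)

Write a = (a_1, ..., a_3) in the standard basis. For each basis vector v_i, ℓ(v_i) = <v_i, a> is a linear equation in the a_j's. Collect the n equations into a matrix system V a = ℓ, where row i of V is v_i (expressed in the standard basis). Since V is invertible (lower-triangular with 1s on the diagonal, up to permutation), solve by back-substitution:
  V =
[[-1, 1, 0],
 [1, 0, 0],
 [1, 0, 1]]
  V a = (-6, 3, 5)
Solving gives a = (3, -3, 2).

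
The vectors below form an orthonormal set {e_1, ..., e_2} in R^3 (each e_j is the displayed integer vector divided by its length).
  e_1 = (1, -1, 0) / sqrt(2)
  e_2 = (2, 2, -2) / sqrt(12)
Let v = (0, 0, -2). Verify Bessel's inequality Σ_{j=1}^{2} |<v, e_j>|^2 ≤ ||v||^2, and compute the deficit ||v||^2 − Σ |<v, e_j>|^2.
Σ |<v, e_j>|^2 = 4/3; ||v||^2 = 4; deficit = 8/3

Write each e_j = u_j / sqrt(<u_j, u_j>) where u_j is the displayed integer vector. Then <v, e_j> = <v, u_j> / sqrt(<u_j, u_j>), so |<v, e_j>|^2 = <v, u_j>^2 / <u_j, u_j>.
Coefficients: <v, e_1> = 0/sqrt(2), <v, e_2> = 4/sqrt(12).
Square and sum: Σ |<v, e_j>|^2 = 4/3.
Compute ||v||^2 = v·v = 4.
Deficit = 4 − 4/3 = 8/3 ≥ 0, confirming Bessel's inequality. (The deficit equals ||v − Σ <v,e_j> e_j||^2, the squared distance from v to span{e_j}.)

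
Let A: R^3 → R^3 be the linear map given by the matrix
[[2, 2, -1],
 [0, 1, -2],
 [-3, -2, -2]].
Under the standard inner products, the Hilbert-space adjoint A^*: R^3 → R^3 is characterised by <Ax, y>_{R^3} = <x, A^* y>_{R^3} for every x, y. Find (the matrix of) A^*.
A^* = A^T =
[[2, 0, -3],
 [2, 1, -2],
 [-1, -2, -2]]

For real matrices with standard dot products, the defining identity <Ax, y> = <x, A^* y> gives (Ax)^T y = x^T (A^*) y, i.e. x^T A^T y = x^T (A^*) y. Since this holds for all x, y, we must have A^* = A^T. Therefore
A^* =
[[2, 0, -3],
 [2, 1, -2],
 [-1, -2, -2]].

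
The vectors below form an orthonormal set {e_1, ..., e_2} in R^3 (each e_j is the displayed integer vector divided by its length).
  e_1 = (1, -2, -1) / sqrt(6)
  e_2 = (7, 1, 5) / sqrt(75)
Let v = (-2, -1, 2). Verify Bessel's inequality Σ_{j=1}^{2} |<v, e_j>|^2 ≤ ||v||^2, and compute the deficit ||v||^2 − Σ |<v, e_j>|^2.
Σ |<v, e_j>|^2 = 1; ||v||^2 = 9; deficit = 8

Write each e_j = u_j / sqrt(<u_j, u_j>) where u_j is the displayed integer vector. Then <v, e_j> = <v, u_j> / sqrt(<u_j, u_j>), so |<v, e_j>|^2 = <v, u_j>^2 / <u_j, u_j>.
Coefficients: <v, e_1> = -2/sqrt(6), <v, e_2> = -5/sqrt(75).
Square and sum: Σ |<v, e_j>|^2 = 1.
Compute ||v||^2 = v·v = 9.
Deficit = 9 − 1 = 8 ≥ 0, confirming Bessel's inequality. (The deficit equals ||v − Σ <v,e_j> e_j||^2, the squared distance from v to span{e_j}.)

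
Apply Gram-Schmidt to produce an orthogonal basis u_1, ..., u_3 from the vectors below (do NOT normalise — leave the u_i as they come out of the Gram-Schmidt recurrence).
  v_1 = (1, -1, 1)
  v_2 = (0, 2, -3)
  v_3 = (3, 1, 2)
Orthogonal basis:
  u_1 = (1, -1, 1)
  u_2 = (5/3, 1/3, -4/3)
  u_3 = (5/7, 15/7, 10/7)

Apply the Gram-Schmidt recurrence
  u_1 = v_1
  u_i = v_i − Σ_{j<i} ((v_i · u_j) / (u_j · u_j)) · u_j.

Step by step this gives:
  u_1 = (1, -1, 1)
  u_2 = (5/3, 1/3, -4/3)
  u_3 = (5/7, 15/7, 10/7)

Orthogonality check:
  u_2 · u_1 = 0 (should be 0)
  u_3 · u_1 = 0 (should be 0)
  u_3 · u_2 = 0 (should be 0)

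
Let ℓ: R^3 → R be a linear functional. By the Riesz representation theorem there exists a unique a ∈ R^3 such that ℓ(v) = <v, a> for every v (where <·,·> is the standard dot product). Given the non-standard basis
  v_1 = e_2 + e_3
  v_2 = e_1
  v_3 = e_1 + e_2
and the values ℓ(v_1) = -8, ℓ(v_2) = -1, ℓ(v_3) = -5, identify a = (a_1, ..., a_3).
a = (-1, -4, -4)

Write a = (a_1, ..., a_3) in the standard basis. For each basis vector v_i, ℓ(v_i) = <v_i, a> is a linear equation in the a_j's. Collect the n equations into a matrix system V a = ℓ, where row i of V is v_i (expressed in the standard basis). Since V is invertible (lower-triangular with 1s on the diagonal, up to permutation), solve by back-substitution:
  V =
[[0, 1, 1],
 [1, 0, 0],
 [1, 1, 0]]
  V a = (-8, -1, -5)
Solving gives a = (-1, -4, -4).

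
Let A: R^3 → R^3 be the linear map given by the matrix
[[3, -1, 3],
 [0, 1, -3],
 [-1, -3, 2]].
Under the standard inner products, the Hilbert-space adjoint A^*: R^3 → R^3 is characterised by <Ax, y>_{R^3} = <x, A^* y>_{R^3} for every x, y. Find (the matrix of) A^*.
A^* = A^T =
[[3, 0, -1],
 [-1, 1, -3],
 [3, -3, 2]]

For real matrices with standard dot products, the defining identity <Ax, y> = <x, A^* y> gives (Ax)^T y = x^T (A^*) y, i.e. x^T A^T y = x^T (A^*) y. Since this holds for all x, y, we must have A^* = A^T. Therefore
A^* =
[[3, 0, -1],
 [-1, 1, -3],
 [3, -3, 2]].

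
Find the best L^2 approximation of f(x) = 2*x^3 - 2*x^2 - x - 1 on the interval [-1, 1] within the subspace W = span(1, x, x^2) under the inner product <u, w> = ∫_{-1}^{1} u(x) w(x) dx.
g(x) = -2*x^2 + x/5 - 1

The best approximation g ∈ W is the orthogonal projection of f onto W. Writing g = a_0 + a_1 x + a_2 x^2, the coefficients solve the normal equations G · a = b where
  G_{ij} = <φ_i, φ_j> and b_i = <f, φ_i>, with φ_0 = 1, φ_1 = x, φ_2 = x^2.
G =
  [2, 0, 2/3]
  [0, 2/3, 0]
  [2/3, 0, 2/5],
b = (-10/3, 2/15, -22/15).
Solving gives a_0 = -1, a_1 = 1/5, a_2 = -2, so
  g(x) = -2*x^2 + x/5 - 1.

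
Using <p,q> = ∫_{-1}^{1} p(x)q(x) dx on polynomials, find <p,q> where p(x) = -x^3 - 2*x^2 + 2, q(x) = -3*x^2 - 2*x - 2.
<p,q> = -92/15

Expand the product: p(x)·q(x) = 3*x^5 + 8*x^4 + 6*x^3 - 2*x^2 - 4*x - 4.
∫_{-1}^{1} of each monomial x^k gives [2/(k+1) if k even, 0 if k odd]. Integrating term-by-term (or equivalently evaluating the antiderivative F(x) = x^6/2 + 8*x^5/5 + 3*x^4/2 - 2*x^3/3 - 2*x^2 - 4*x at the endpoints):
  F(1) − F(−1) = -46/15 − (46/15) = -92/15.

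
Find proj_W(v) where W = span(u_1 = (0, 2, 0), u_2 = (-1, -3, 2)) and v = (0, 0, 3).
proj_W(v) = (-6/5, 0, 12/5)

Set up U = [u_1 | ... | u_2] ∈ R^(3×2). The projector onto W = col(U) is P = U (U^T U)^(-1) U^T.
Compute U^T U =
  [4, -6]
  [-6, 14],
and U^T v = (0, 6).
Solve U^T U · c = U^T v for the coefficients: c = (9/5, 6/5). The projection is proj_W(v) = U c.
Check: (v - proj_W(v)) · u_1 = 0  (should be 0).
Check: (v - proj_W(v)) · u_2 = 0  (should be 0).
Result: proj_W(v) = (-6/5, 0, 12/5).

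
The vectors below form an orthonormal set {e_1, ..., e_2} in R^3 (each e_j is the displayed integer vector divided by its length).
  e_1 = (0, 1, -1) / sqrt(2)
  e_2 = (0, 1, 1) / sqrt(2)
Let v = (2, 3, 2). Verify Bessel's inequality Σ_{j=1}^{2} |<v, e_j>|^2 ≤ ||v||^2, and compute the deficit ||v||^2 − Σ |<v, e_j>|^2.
Σ |<v, e_j>|^2 = 13; ||v||^2 = 17; deficit = 4

Write each e_j = u_j / sqrt(<u_j, u_j>) where u_j is the displayed integer vector. Then <v, e_j> = <v, u_j> / sqrt(<u_j, u_j>), so |<v, e_j>|^2 = <v, u_j>^2 / <u_j, u_j>.
Coefficients: <v, e_1> = 1/sqrt(2), <v, e_2> = 5/sqrt(2).
Square and sum: Σ |<v, e_j>|^2 = 13.
Compute ||v||^2 = v·v = 17.
Deficit = 17 − 13 = 4 ≥ 0, confirming Bessel's inequality. (The deficit equals ||v − Σ <v,e_j> e_j||^2, the squared distance from v to span{e_j}.)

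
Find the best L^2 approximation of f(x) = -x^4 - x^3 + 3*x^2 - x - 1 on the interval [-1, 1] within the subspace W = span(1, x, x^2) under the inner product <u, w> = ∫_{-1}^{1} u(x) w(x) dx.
g(x) = 15*x^2/7 - 8*x/5 - 32/35

The best approximation g ∈ W is the orthogonal projection of f onto W. Writing g = a_0 + a_1 x + a_2 x^2, the coefficients solve the normal equations G · a = b where
  G_{ij} = <φ_i, φ_j> and b_i = <f, φ_i>, with φ_0 = 1, φ_1 = x, φ_2 = x^2.
G =
  [2, 0, 2/3]
  [0, 2/3, 0]
  [2/3, 0, 2/5],
b = (-2/5, -16/15, 26/105).
Solving gives a_0 = -32/35, a_1 = -8/5, a_2 = 15/7, so
  g(x) = 15*x^2/7 - 8*x/5 - 32/35.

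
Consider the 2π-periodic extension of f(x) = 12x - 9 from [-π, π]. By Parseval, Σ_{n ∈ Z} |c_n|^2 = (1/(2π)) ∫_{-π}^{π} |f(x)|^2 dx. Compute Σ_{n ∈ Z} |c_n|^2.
Σ |c_n|^2 = 48π^2 + 81

Expand and integrate term by term over [-π, π]:
  ∫ (12x)^2 dx = 144·(2π^3/3); ∫ 2·12·(-9)·x dx = 0 (odd integrand); ∫ (-9)^2 dx = 81·2π.
So (1/(2π)) ∫_{-π}^{π} (12x - 9)^2 dx = 144π^2/3 + 81 = 48π^2 + 81.
Parseval ⇒ Σ |c_n|^2 = 48π^2 + 81.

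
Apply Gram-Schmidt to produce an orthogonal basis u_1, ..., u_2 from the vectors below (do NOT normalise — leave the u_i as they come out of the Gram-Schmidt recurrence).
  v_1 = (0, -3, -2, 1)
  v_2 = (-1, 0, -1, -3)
Orthogonal basis:
  u_1 = (0, -3, -2, 1)
  u_2 = (-1, -3/14, -8/7, -41/14)

Apply the Gram-Schmidt recurrence
  u_1 = v_1
  u_i = v_i − Σ_{j<i} ((v_i · u_j) / (u_j · u_j)) · u_j.

Step by step this gives:
  u_1 = (0, -3, -2, 1)
  u_2 = (-1, -3/14, -8/7, -41/14)

Orthogonality check:
  u_2 · u_1 = 0 (should be 0)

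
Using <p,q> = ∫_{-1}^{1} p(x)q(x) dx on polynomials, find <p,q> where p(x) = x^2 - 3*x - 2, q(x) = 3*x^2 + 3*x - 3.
<p,q> = 6/5

Expand the product: p(x)·q(x) = 3*x^4 - 6*x^3 - 18*x^2 + 3*x + 6.
∫_{-1}^{1} of each monomial x^k gives [2/(k+1) if k even, 0 if k odd]. Integrating term-by-term (or equivalently evaluating the antiderivative F(x) = 3*x^5/5 - 3*x^4/2 - 6*x^3 + 3*x^2/2 + 6*x at the endpoints):
  F(1) − F(−1) = 3/5 − (-3/5) = 6/5.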